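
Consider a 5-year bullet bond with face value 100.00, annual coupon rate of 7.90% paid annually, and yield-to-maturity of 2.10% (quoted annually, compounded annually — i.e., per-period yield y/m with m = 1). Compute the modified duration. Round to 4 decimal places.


Answer: Modified duration = 4.3138

Derivation:
Coupon per period c = face * coupon_rate / m = 7.900000
Periods per year m = 1; per-period yield y/m = 0.021000
Number of cashflows N = 5
Cashflows (t years, CF_t, discount factor 1/(1+y/m)^(m*t), PV):
  t = 1.0000: CF_t = 7.900000, DF = 0.979432, PV = 7.737512
  t = 2.0000: CF_t = 7.900000, DF = 0.959287, PV = 7.578367
  t = 3.0000: CF_t = 7.900000, DF = 0.939556, PV = 7.422494
  t = 4.0000: CF_t = 7.900000, DF = 0.920231, PV = 7.269828
  t = 5.0000: CF_t = 107.900000, DF = 0.901304, PV = 97.250700
Price P = sum_t PV_t = 127.258900
First compute Macaulay numerator sum_t t * PV_t:
  t * PV_t at t = 1.0000: 7.737512
  t * PV_t at t = 2.0000: 15.156733
  t * PV_t at t = 3.0000: 22.267483
  t * PV_t at t = 4.0000: 29.079311
  t * PV_t at t = 5.0000: 486.253498
Macaulay duration D = 560.494537 / 127.258900 = 4.404364
Modified duration = D / (1 + y/m) = 4.404364 / (1 + 0.021000) = 4.313775


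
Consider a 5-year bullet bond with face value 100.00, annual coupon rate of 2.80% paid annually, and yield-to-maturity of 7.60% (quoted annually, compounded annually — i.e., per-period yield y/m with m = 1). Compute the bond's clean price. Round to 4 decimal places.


Coupon per period c = face * coupon_rate / m = 2.800000
Periods per year m = 1; per-period yield y/m = 0.076000
Number of cashflows N = 5
Cashflows (t years, CF_t, discount factor 1/(1+y/m)^(m*t), PV):
  t = 1.0000: CF_t = 2.800000, DF = 0.929368, PV = 2.602230
  t = 2.0000: CF_t = 2.800000, DF = 0.863725, PV = 2.418430
  t = 3.0000: CF_t = 2.800000, DF = 0.802718, PV = 2.247611
  t = 4.0000: CF_t = 2.800000, DF = 0.746021, PV = 2.088858
  t = 5.0000: CF_t = 102.800000, DF = 0.693328, PV = 71.274103
Price P = sum_t PV_t = 80.631232

Answer: Price = 80.6312


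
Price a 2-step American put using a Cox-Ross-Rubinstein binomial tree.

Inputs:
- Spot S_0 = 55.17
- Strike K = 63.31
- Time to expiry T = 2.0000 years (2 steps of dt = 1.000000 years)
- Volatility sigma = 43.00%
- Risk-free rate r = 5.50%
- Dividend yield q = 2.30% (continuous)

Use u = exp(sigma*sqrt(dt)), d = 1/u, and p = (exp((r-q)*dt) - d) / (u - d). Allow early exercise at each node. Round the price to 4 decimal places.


Answer: Price = V(0,0) = 16.5612

Derivation:
dt = T/N = 1.000000
u = exp(sigma*sqrt(dt)) = 1.537258; d = 1/u = 0.650509
p = (exp((r-q)*dt) - d) / (u - d) = 0.430797
Discount per step: exp(-r*dt) = 0.946485
Stock lattice S(k, i) with i counting down-moves:
  k=0: S(0,0) = 55.1700
  k=1: S(1,0) = 84.8105; S(1,1) = 35.8886
  k=2: S(2,0) = 130.3756; S(2,1) = 55.1700; S(2,2) = 23.3459
Terminal payoffs V(N, i) = max(K - S_T, 0):
  V(2,0) = 0.000000; V(2,1) = 8.140000; V(2,2) = 39.964148
Backward induction: V(k, i) = exp(-r*dt) * [p * V(k+1, i) + (1-p) * V(k+1, i+1)]; then take max(V_cont, immediate exercise) for American.
  V(1,0) = exp(-r*dt) * [p*0.000000 + (1-p)*8.140000] = 4.385363; exercise = 0.000000; V(1,0) = max -> 4.385363
  V(1,1) = exp(-r*dt) * [p*8.140000 + (1-p)*39.964148] = 24.849405; exercise = 27.421413; V(1,1) = max -> 27.421413
  V(0,0) = exp(-r*dt) * [p*4.385363 + (1-p)*27.421413] = 16.561177; exercise = 8.140000; V(0,0) = max -> 16.561177


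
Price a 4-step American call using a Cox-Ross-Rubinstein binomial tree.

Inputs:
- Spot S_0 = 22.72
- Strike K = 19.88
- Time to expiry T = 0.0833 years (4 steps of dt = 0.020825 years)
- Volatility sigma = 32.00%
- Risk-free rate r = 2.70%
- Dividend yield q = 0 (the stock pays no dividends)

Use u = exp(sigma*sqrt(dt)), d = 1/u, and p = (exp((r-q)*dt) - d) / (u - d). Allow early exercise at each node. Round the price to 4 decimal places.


dt = T/N = 0.020825
u = exp(sigma*sqrt(dt)) = 1.047262; d = 1/u = 0.954871
p = (exp((r-q)*dt) - d) / (u - d) = 0.494545
Discount per step: exp(-r*dt) = 0.999438
Stock lattice S(k, i) with i counting down-moves:
  k=0: S(0,0) = 22.7200
  k=1: S(1,0) = 23.7938; S(1,1) = 21.6947
  k=2: S(2,0) = 24.9183; S(2,1) = 22.7200; S(2,2) = 20.7156
  k=3: S(3,0) = 26.0960; S(3,1) = 23.7938; S(3,2) = 21.6947; S(3,3) = 19.7808
  k=4: S(4,0) = 27.3293; S(4,1) = 24.9183; S(4,2) = 22.7200; S(4,3) = 20.7156; S(4,4) = 18.8881
Terminal payoffs V(N, i) = max(S_T - K, 0):
  V(4,0) = 7.449337; V(4,1) = 5.038317; V(4,2) = 2.840000; V(4,3) = 0.835620; V(4,4) = 0.000000
Backward induction: V(k, i) = exp(-r*dt) * [p * V(k+1, i) + (1-p) * V(k+1, i+1)]; then take max(V_cont, immediate exercise) for American.
  V(3,0) = exp(-r*dt) * [p*7.449337 + (1-p)*5.038317] = 6.227172; exercise = 6.215997; V(3,0) = max -> 6.227172
  V(3,1) = exp(-r*dt) * [p*5.038317 + (1-p)*2.840000] = 3.924959; exercise = 3.913784; V(3,1) = max -> 3.924959
  V(3,2) = exp(-r*dt) * [p*2.840000 + (1-p)*0.835620] = 1.825849; exercise = 1.814674; V(3,2) = max -> 1.825849
  V(3,3) = exp(-r*dt) * [p*0.835620 + (1-p)*0.000000] = 0.413020; exercise = 0.000000; V(3,3) = max -> 0.413020
  V(2,0) = exp(-r*dt) * [p*6.227172 + (1-p)*3.924959] = 5.060661; exercise = 5.038317; V(2,0) = max -> 5.060661
  V(2,1) = exp(-r*dt) * [p*3.924959 + (1-p)*1.825849] = 2.862343; exercise = 2.840000; V(2,1) = max -> 2.862343
  V(2,2) = exp(-r*dt) * [p*1.825849 + (1-p)*0.413020] = 1.111102; exercise = 0.835620; V(2,2) = max -> 1.111102
  V(1,0) = exp(-r*dt) * [p*5.060661 + (1-p)*2.862343] = 3.947290; exercise = 3.913784; V(1,0) = max -> 3.947290
  V(1,1) = exp(-r*dt) * [p*2.862343 + (1-p)*1.111102] = 1.976058; exercise = 1.814674; V(1,1) = max -> 1.976058
  V(0,0) = exp(-r*dt) * [p*3.947290 + (1-p)*1.976058] = 2.949262; exercise = 2.840000; V(0,0) = max -> 2.949262

Answer: Price = V(0,0) = 2.9493


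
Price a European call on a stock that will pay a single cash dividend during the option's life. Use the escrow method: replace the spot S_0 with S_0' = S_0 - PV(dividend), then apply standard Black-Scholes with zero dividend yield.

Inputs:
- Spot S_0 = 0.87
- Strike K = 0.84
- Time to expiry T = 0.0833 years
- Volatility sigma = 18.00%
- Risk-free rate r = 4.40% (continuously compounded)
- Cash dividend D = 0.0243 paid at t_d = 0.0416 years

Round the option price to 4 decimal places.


PV(D) = D * exp(-r * t_d) = 0.0243 * 0.99817127 = 0.02425556
S_0' = S_0 - PV(D) = 0.8700 - 0.02425556 = 0.84574444
d1 = (ln(S_0'/K) + (r + sigma^2/2)*T) / (sigma*sqrt(T)) = 0.22771399
d2 = d1 - sigma*sqrt(T) = 0.17576286
exp(-rT) = 0.99634151
N(d1) = 0.59006570; N(d2) = 0.56975988
C = S_0' * N(d1) - K * exp(-rT) * N(d2) = 0.84574444 * 0.59006570 - 0.8400 * 0.99634151 * 0.56975988 = 0.0222

Answer: Price = 0.0222


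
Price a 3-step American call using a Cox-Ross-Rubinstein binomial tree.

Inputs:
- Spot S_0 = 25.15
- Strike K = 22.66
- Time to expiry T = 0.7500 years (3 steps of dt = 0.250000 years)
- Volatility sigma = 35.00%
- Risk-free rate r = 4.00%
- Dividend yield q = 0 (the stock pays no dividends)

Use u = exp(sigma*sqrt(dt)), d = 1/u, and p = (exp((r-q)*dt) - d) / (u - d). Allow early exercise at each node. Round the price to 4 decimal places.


dt = T/N = 0.250000
u = exp(sigma*sqrt(dt)) = 1.191246; d = 1/u = 0.839457
p = (exp((r-q)*dt) - d) / (u - d) = 0.484930
Discount per step: exp(-r*dt) = 0.990050
Stock lattice S(k, i) with i counting down-moves:
  k=0: S(0,0) = 25.1500
  k=1: S(1,0) = 29.9598; S(1,1) = 21.1123
  k=2: S(2,0) = 35.6895; S(2,1) = 25.1500; S(2,2) = 17.7229
  k=3: S(3,0) = 42.5150; S(3,1) = 29.9598; S(3,2) = 21.1123; S(3,3) = 14.8776
Terminal payoffs V(N, i) = max(S_T - K, 0):
  V(3,0) = 19.855040; V(3,1) = 7.299842; V(3,2) = 0.000000; V(3,3) = 0.000000
Backward induction: V(k, i) = exp(-r*dt) * [p * V(k+1, i) + (1-p) * V(k+1, i+1)]; then take max(V_cont, immediate exercise) for American.
  V(2,0) = exp(-r*dt) * [p*19.855040 + (1-p)*7.299842] = 13.255020; exercise = 13.029549; V(2,0) = max -> 13.255020
  V(2,1) = exp(-r*dt) * [p*7.299842 + (1-p)*0.000000] = 3.504690; exercise = 2.490000; V(2,1) = max -> 3.504690
  V(2,2) = exp(-r*dt) * [p*0.000000 + (1-p)*0.000000] = 0.000000; exercise = 0.000000; V(2,2) = max -> 0.000000
  V(1,0) = exp(-r*dt) * [p*13.255020 + (1-p)*3.504690] = 8.150999; exercise = 7.299842; V(1,0) = max -> 8.150999
  V(1,1) = exp(-r*dt) * [p*3.504690 + (1-p)*0.000000] = 1.682619; exercise = 0.000000; V(1,1) = max -> 1.682619
  V(0,0) = exp(-r*dt) * [p*8.150999 + (1-p)*1.682619] = 4.771377; exercise = 2.490000; V(0,0) = max -> 4.771377

Answer: Price = V(0,0) = 4.7714


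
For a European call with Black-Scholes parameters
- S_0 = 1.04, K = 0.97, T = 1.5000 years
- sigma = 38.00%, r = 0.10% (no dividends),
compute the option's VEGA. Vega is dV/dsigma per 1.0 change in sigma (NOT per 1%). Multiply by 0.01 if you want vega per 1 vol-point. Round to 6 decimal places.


d1 = 0.3856440567; d2 = -0.0797589944
phi(d1) = 0.3703528043; exp(-qT) = 1.0000000000; exp(-rT) = 0.9985011244
Vega = S * exp(-qT) * phi(d1) * sqrt(T) = 1.0400 * 1.0000000000 * 0.3703528043 * 1.2247448714 = 0.471731

Answer: Vega = 0.471731


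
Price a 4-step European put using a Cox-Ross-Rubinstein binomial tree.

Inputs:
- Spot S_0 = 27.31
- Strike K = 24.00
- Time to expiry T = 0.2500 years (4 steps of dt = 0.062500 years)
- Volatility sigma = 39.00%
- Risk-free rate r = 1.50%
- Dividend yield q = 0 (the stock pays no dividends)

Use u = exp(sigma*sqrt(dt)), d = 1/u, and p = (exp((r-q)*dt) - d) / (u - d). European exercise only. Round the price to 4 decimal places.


Answer: Price = V(0,0) = 0.8103

Derivation:
dt = T/N = 0.062500
u = exp(sigma*sqrt(dt)) = 1.102411; d = 1/u = 0.907102
p = (exp((r-q)*dt) - d) / (u - d) = 0.480447
Discount per step: exp(-r*dt) = 0.999063
Stock lattice S(k, i) with i counting down-moves:
  k=0: S(0,0) = 27.3100
  k=1: S(1,0) = 30.1069; S(1,1) = 24.7730
  k=2: S(2,0) = 33.1901; S(2,1) = 27.3100; S(2,2) = 22.4716
  k=3: S(3,0) = 36.5892; S(3,1) = 30.1069; S(3,2) = 24.7730; S(3,3) = 20.3841
  k=4: S(4,0) = 40.3363; S(4,1) = 33.1901; S(4,2) = 27.3100; S(4,3) = 22.4716; S(4,4) = 18.4904
Terminal payoffs V(N, i) = max(K - S_T, 0):
  V(4,0) = 0.000000; V(4,1) = 0.000000; V(4,2) = 0.000000; V(4,3) = 1.528385; V(4,4) = 5.509577
Backward induction: V(k, i) = exp(-r*dt) * [p * V(k+1, i) + (1-p) * V(k+1, i+1)].
  V(3,0) = exp(-r*dt) * [p*0.000000 + (1-p)*0.000000] = 0.000000
  V(3,1) = exp(-r*dt) * [p*0.000000 + (1-p)*0.000000] = 0.000000
  V(3,2) = exp(-r*dt) * [p*0.000000 + (1-p)*1.528385] = 0.793334
  V(3,3) = exp(-r*dt) * [p*1.528385 + (1-p)*5.509577] = 3.593456
  V(2,0) = exp(-r*dt) * [p*0.000000 + (1-p)*0.000000] = 0.000000
  V(2,1) = exp(-r*dt) * [p*0.000000 + (1-p)*0.793334] = 0.411793
  V(2,2) = exp(-r*dt) * [p*0.793334 + (1-p)*3.593456] = 2.246040
  V(1,0) = exp(-r*dt) * [p*0.000000 + (1-p)*0.411793] = 0.213748
  V(1,1) = exp(-r*dt) * [p*0.411793 + (1-p)*2.246040] = 1.363503
  V(0,0) = exp(-r*dt) * [p*0.213748 + (1-p)*1.363503] = 0.810347


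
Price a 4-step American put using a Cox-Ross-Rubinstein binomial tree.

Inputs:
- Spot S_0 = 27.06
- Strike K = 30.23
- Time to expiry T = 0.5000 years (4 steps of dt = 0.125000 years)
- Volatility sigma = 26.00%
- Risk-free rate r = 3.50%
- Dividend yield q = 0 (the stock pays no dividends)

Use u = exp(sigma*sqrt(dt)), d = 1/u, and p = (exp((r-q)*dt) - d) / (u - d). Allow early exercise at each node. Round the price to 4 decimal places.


Answer: Price = V(0,0) = 3.8556

Derivation:
dt = T/N = 0.125000
u = exp(sigma*sqrt(dt)) = 1.096281; d = 1/u = 0.912175
p = (exp((r-q)*dt) - d) / (u - d) = 0.500851
Discount per step: exp(-r*dt) = 0.995635
Stock lattice S(k, i) with i counting down-moves:
  k=0: S(0,0) = 27.0600
  k=1: S(1,0) = 29.6654; S(1,1) = 24.6834
  k=2: S(2,0) = 32.5216; S(2,1) = 27.0600; S(2,2) = 22.5156
  k=3: S(3,0) = 35.6528; S(3,1) = 29.6654; S(3,2) = 24.6834; S(3,3) = 20.5382
  k=4: S(4,0) = 39.0855; S(4,1) = 32.5216; S(4,2) = 27.0600; S(4,3) = 22.5156; S(4,4) = 18.7344
Terminal payoffs V(N, i) = max(K - S_T, 0):
  V(4,0) = 0.000000; V(4,1) = 0.000000; V(4,2) = 3.170000; V(4,3) = 7.714390; V(4,4) = 11.495606
Backward induction: V(k, i) = exp(-r*dt) * [p * V(k+1, i) + (1-p) * V(k+1, i+1)]; then take max(V_cont, immediate exercise) for American.
  V(3,0) = exp(-r*dt) * [p*0.000000 + (1-p)*0.000000] = 0.000000; exercise = 0.000000; V(3,0) = max -> 0.000000
  V(3,1) = exp(-r*dt) * [p*0.000000 + (1-p)*3.170000] = 1.575396; exercise = 0.564626; V(3,1) = max -> 1.575396
  V(3,2) = exp(-r*dt) * [p*3.170000 + (1-p)*7.714390] = 5.414588; exercise = 5.546556; V(3,2) = max -> 5.546556
  V(3,3) = exp(-r*dt) * [p*7.714390 + (1-p)*11.495606] = 9.559865; exercise = 9.691833; V(3,3) = max -> 9.691833
  V(2,0) = exp(-r*dt) * [p*0.000000 + (1-p)*1.575396] = 0.782925; exercise = 0.000000; V(2,0) = max -> 0.782925
  V(2,1) = exp(-r*dt) * [p*1.575396 + (1-p)*5.546556] = 3.542067; exercise = 3.170000; V(2,1) = max -> 3.542067
  V(2,2) = exp(-r*dt) * [p*5.546556 + (1-p)*9.691833] = 7.582422; exercise = 7.714390; V(2,2) = max -> 7.714390
  V(1,0) = exp(-r*dt) * [p*0.782925 + (1-p)*3.542067] = 2.150719; exercise = 0.564626; V(1,0) = max -> 2.150719
  V(1,1) = exp(-r*dt) * [p*3.542067 + (1-p)*7.714390] = 5.600125; exercise = 5.546556; V(1,1) = max -> 5.600125
  V(0,0) = exp(-r*dt) * [p*2.150719 + (1-p)*5.600125] = 3.855583; exercise = 3.170000; V(0,0) = max -> 3.855583


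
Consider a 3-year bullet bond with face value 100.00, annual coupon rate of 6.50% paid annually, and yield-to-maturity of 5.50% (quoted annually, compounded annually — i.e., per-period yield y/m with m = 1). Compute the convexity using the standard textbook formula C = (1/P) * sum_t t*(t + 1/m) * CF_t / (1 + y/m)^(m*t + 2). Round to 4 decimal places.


Coupon per period c = face * coupon_rate / m = 6.500000
Periods per year m = 1; per-period yield y/m = 0.055000
Number of cashflows N = 3
Cashflows (t years, CF_t, discount factor 1/(1+y/m)^(m*t), PV):
  t = 1.0000: CF_t = 6.500000, DF = 0.947867, PV = 6.161137
  t = 2.0000: CF_t = 6.500000, DF = 0.898452, PV = 5.839941
  t = 3.0000: CF_t = 106.500000, DF = 0.851614, PV = 90.696855
Price P = sum_t PV_t = 102.697933
Convexity numerator sum_t t*(t + 1/m) * CF_t / (1+y/m)^(m*t + 2):
  t = 1.0000: term = 11.070978
  t = 2.0000: term = 31.481453
  t = 3.0000: term = 977.841704
Convexity = (1/P) * sum = 1020.394135 / 102.697933 = 9.935878

Answer: Convexity = 9.9359


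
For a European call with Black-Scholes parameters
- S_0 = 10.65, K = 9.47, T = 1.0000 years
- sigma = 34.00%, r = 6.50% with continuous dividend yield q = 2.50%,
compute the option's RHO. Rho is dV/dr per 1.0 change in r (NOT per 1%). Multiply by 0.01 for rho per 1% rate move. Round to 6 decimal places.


d1 = 0.6330323087; d2 = 0.2930323087
phi(d1) = 0.3265071325; exp(-qT) = 0.9753099120; exp(-rT) = 0.9370674634
N(d2) = 0.6152512718
Rho = K*T*exp(-rT)*N(d2) = 9.4700 * 1.0000 * 0.9370674634 * 0.6152512718 = 5.459758

Answer: Rho = 5.459758


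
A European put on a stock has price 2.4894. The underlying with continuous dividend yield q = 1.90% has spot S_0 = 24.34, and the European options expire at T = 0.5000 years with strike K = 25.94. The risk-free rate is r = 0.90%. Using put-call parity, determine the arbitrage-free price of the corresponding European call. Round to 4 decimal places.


Put-call parity: C - P = S_0 * exp(-qT) - K * exp(-rT).
S_0 * exp(-qT) = 24.3400 * 0.99054498 = 24.10986487
K * exp(-rT) = 25.9400 * 0.99551011 = 25.82353225
C = P + S*exp(-qT) - K*exp(-rT)
C = 2.4894 + 24.10986487 - 25.82353225 = 0.7757

Answer: Call price = 0.7757


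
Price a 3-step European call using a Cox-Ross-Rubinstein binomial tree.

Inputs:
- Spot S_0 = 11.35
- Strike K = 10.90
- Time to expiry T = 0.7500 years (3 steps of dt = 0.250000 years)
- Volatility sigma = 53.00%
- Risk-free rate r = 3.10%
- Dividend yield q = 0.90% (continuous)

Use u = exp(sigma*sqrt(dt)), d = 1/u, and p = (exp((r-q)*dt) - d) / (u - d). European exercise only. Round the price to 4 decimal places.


Answer: Price = V(0,0) = 2.4731

Derivation:
dt = T/N = 0.250000
u = exp(sigma*sqrt(dt)) = 1.303431; d = 1/u = 0.767206
p = (exp((r-q)*dt) - d) / (u - d) = 0.444420
Discount per step: exp(-r*dt) = 0.992280
Stock lattice S(k, i) with i counting down-moves:
  k=0: S(0,0) = 11.3500
  k=1: S(1,0) = 14.7939; S(1,1) = 8.7078
  k=2: S(2,0) = 19.2829; S(2,1) = 11.3500; S(2,2) = 6.6807
  k=3: S(3,0) = 25.1339; S(3,1) = 14.7939; S(3,2) = 8.7078; S(3,3) = 5.1254
Terminal payoffs V(N, i) = max(S_T - K, 0):
  V(3,0) = 14.233905; V(3,1) = 3.893942; V(3,2) = 0.000000; V(3,3) = 0.000000
Backward induction: V(k, i) = exp(-r*dt) * [p * V(k+1, i) + (1-p) * V(k+1, i+1)].
  V(2,0) = exp(-r*dt) * [p*14.233905 + (1-p)*3.893942] = 8.423692
  V(2,1) = exp(-r*dt) * [p*3.893942 + (1-p)*0.000000] = 1.717186
  V(2,2) = exp(-r*dt) * [p*0.000000 + (1-p)*0.000000] = 0.000000
  V(1,0) = exp(-r*dt) * [p*8.423692 + (1-p)*1.717186] = 4.661426
  V(1,1) = exp(-r*dt) * [p*1.717186 + (1-p)*0.000000] = 0.757261
  V(0,0) = exp(-r*dt) * [p*4.661426 + (1-p)*0.757261] = 2.473109


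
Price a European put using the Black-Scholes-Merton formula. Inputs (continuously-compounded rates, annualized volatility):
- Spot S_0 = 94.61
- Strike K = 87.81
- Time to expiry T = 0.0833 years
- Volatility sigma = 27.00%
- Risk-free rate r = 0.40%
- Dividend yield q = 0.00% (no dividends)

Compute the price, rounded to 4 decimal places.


Answer: Price = 0.6361

Derivation:
d1 = (ln(S/K) + (r - q + 0.5*sigma^2) * T) / (sigma * sqrt(T)) = 1.00039239
d2 = d1 - sigma * sqrt(T) = 0.92246570
exp(-rT) = 0.99966686; exp(-qT) = 1.00000000
P = K * exp(-rT) * N(-d2) - S_0 * exp(-qT) * N(-d1)
N(-d1) = 0.15856032; N(-d2) = 0.17814286
P = 87.8100 * 0.99966686 * 0.17814286 - 94.6100 * 1.00000000 * 0.15856032 = 0.6361


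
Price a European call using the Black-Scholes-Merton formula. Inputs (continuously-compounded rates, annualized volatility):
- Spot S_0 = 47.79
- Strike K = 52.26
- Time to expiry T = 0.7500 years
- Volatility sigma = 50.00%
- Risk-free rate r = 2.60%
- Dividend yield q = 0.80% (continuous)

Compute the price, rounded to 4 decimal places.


Answer: Price = 6.7179

Derivation:
d1 = (ln(S/K) + (r - q + 0.5*sigma^2) * T) / (sigma * sqrt(T)) = 0.04118852
d2 = d1 - sigma * sqrt(T) = -0.39182418
exp(-rT) = 0.98068890; exp(-qT) = 0.99401796
C = S_0 * exp(-qT) * N(d1) - K * exp(-rT) * N(d2)
N(d1) = 0.51642720; N(d2) = 0.34759406
C = 47.7900 * 0.99401796 * 0.51642720 - 52.2600 * 0.98068890 * 0.34759406 = 6.7179


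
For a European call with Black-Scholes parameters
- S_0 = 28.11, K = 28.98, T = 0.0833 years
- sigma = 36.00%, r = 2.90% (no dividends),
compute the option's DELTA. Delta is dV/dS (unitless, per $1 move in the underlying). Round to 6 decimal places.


d1 = -0.2181570602; d2 = -0.3220593220
phi(d1) = 0.3895610118; exp(-qT) = 1.0000000000; exp(-rT) = 0.9975872155
N(d1) = 0.4136533701
Delta = exp(-qT) * N(d1) = 1.0000000000 * 0.4136533701 = 0.413653

Answer: Delta = 0.413653


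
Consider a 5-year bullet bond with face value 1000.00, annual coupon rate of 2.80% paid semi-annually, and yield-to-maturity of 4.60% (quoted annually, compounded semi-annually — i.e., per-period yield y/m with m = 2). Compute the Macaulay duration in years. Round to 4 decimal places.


Answer: Macaulay duration = 4.6847 years

Derivation:
Coupon per period c = face * coupon_rate / m = 14.000000
Periods per year m = 2; per-period yield y/m = 0.023000
Number of cashflows N = 10
Cashflows (t years, CF_t, discount factor 1/(1+y/m)^(m*t), PV):
  t = 0.5000: CF_t = 14.000000, DF = 0.977517, PV = 13.685239
  t = 1.0000: CF_t = 14.000000, DF = 0.955540, PV = 13.377556
  t = 1.5000: CF_t = 14.000000, DF = 0.934056, PV = 13.076790
  t = 2.0000: CF_t = 14.000000, DF = 0.913056, PV = 12.782785
  t = 2.5000: CF_t = 14.000000, DF = 0.892528, PV = 12.495391
  t = 3.0000: CF_t = 14.000000, DF = 0.872461, PV = 12.214459
  t = 3.5000: CF_t = 14.000000, DF = 0.852846, PV = 11.939843
  t = 4.0000: CF_t = 14.000000, DF = 0.833671, PV = 11.671400
  t = 4.5000: CF_t = 14.000000, DF = 0.814928, PV = 11.408993
  t = 5.0000: CF_t = 1014.000000, DF = 0.796606, PV = 807.758651
Price P = sum_t PV_t = 920.411108
Macaulay numerator sum_t t * PV_t:
  t * PV_t at t = 0.5000: 6.842620
  t * PV_t at t = 1.0000: 13.377556
  t * PV_t at t = 1.5000: 19.615184
  t * PV_t at t = 2.0000: 25.565571
  t * PV_t at t = 2.5000: 31.238479
  t * PV_t at t = 3.0000: 36.643377
  t * PV_t at t = 3.5000: 41.789449
  t * PV_t at t = 4.0000: 46.685601
  t * PV_t at t = 4.5000: 51.340471
  t * PV_t at t = 5.0000: 4038.793254
Macaulay duration D = (sum_t t * PV_t) / P = 4311.891561 / 920.411108 = 4.684745


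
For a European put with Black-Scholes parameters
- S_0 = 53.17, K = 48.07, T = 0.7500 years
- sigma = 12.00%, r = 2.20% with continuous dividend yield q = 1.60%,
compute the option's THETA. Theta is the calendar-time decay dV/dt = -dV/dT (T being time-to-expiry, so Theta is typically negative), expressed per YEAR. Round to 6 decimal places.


Answer: Theta = -0.768648

Derivation:
d1 = 1.0655580957; d2 = 0.9616350472
phi(d1) = 0.2261299238; exp(-qT) = 0.9880717129; exp(-rT) = 0.9836353794
Theta = -S*exp(-qT)*phi(d1)*sigma/(2*sqrt(T)) + r*K*exp(-rT)*N(-d2) - q*S*exp(-qT)*N(-d1)
N(-d1) = 0.1433117252; N(-d2) = 0.1681164800; sqrt(T) = 0.8660254038
Term 1 = -53.1700 * 0.9880717129 * 0.2261299238 * 0.1200 / (2 * 0.8660254038) = -0.8230643319
Term 2 = 0.0220 * 48.0700 * 0.9836353794 * 0.1681164800 = 0.1748804380
Term 3 = -0.0160 * 53.1700 * 0.9880717129 * 0.1433117252 = -0.1204638762
Theta = -0.8230643319 + (0.1748804380) + (-0.1204638762) = -0.768648


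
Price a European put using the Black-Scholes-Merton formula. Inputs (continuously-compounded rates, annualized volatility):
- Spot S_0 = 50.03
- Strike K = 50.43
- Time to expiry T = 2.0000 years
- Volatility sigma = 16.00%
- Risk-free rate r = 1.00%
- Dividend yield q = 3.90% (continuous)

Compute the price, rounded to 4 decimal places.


d1 = (ln(S/K) + (r - q + 0.5*sigma^2) * T) / (sigma * sqrt(T)) = -0.17838276
d2 = d1 - sigma * sqrt(T) = -0.40465693
exp(-rT) = 0.98019867; exp(-qT) = 0.92496443
P = K * exp(-rT) * N(-d2) - S_0 * exp(-qT) * N(-d1)
N(-d1) = 0.57078881; N(-d2) = 0.65713515
P = 50.4300 * 0.98019867 * 0.65713515 - 50.0300 * 0.92496443 * 0.57078881 = 6.0693

Answer: Price = 6.0693


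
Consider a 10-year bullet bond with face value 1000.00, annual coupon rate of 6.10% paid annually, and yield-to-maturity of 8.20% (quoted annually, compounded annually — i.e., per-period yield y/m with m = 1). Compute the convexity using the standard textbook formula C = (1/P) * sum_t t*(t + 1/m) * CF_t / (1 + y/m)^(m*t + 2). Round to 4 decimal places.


Coupon per period c = face * coupon_rate / m = 61.000000
Periods per year m = 1; per-period yield y/m = 0.082000
Number of cashflows N = 10
Cashflows (t years, CF_t, discount factor 1/(1+y/m)^(m*t), PV):
  t = 1.0000: CF_t = 61.000000, DF = 0.924214, PV = 56.377079
  t = 2.0000: CF_t = 61.000000, DF = 0.854172, PV = 52.104510
  t = 3.0000: CF_t = 61.000000, DF = 0.789438, PV = 48.155739
  t = 4.0000: CF_t = 61.000000, DF = 0.729610, PV = 44.506228
  t = 5.0000: CF_t = 61.000000, DF = 0.674316, PV = 41.133298
  t = 6.0000: CF_t = 61.000000, DF = 0.623213, PV = 38.015987
  t = 7.0000: CF_t = 61.000000, DF = 0.575982, PV = 35.134923
  t = 8.0000: CF_t = 61.000000, DF = 0.532331, PV = 32.472203
  t = 9.0000: CF_t = 61.000000, DF = 0.491988, PV = 30.011278
  t = 10.0000: CF_t = 1061.000000, DF = 0.454703, PV = 482.439408
Price P = sum_t PV_t = 860.350654
Convexity numerator sum_t t*(t + 1/m) * CF_t / (1+y/m)^(m*t + 2):
  t = 1.0000: term = 96.311478
  t = 2.0000: term = 267.037370
  t = 3.0000: term = 493.599575
  t = 4.0000: term = 760.319740
  t = 5.0000: term = 1054.047699
  t = 6.0000: term = 1363.832512
  t = 7.0000: term = 1680.631561
  t = 8.0000: term = 1997.053611
  t = 9.0000: term = 2307.132176
  t = 10.0000: term = 45329.501163
Convexity = (1/P) * sum = 55349.466885 / 860.350654 = 64.333614

Answer: Convexity = 64.3336


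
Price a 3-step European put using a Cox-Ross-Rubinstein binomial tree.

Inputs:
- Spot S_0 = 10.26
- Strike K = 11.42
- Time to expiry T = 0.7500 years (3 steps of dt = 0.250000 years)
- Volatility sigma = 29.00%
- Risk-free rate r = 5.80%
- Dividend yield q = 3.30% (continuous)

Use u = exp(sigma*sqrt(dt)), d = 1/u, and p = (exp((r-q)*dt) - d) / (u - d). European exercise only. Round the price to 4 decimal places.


dt = T/N = 0.250000
u = exp(sigma*sqrt(dt)) = 1.156040; d = 1/u = 0.865022
p = (exp((r-q)*dt) - d) / (u - d) = 0.485357
Discount per step: exp(-r*dt) = 0.985605
Stock lattice S(k, i) with i counting down-moves:
  k=0: S(0,0) = 10.2600
  k=1: S(1,0) = 11.8610; S(1,1) = 8.8751
  k=2: S(2,0) = 13.7117; S(2,1) = 10.2600; S(2,2) = 7.6772
  k=3: S(3,0) = 15.8513; S(3,1) = 11.8610; S(3,2) = 8.8751; S(3,3) = 6.6409
Terminal payoffs V(N, i) = max(K - S_T, 0):
  V(3,0) = 0.000000; V(3,1) = 0.000000; V(3,2) = 2.544871; V(3,3) = 4.779065
Backward induction: V(k, i) = exp(-r*dt) * [p * V(k+1, i) + (1-p) * V(k+1, i+1)].
  V(2,0) = exp(-r*dt) * [p*0.000000 + (1-p)*0.000000] = 0.000000
  V(2,1) = exp(-r*dt) * [p*0.000000 + (1-p)*2.544871] = 1.290846
  V(2,2) = exp(-r*dt) * [p*2.544871 + (1-p)*4.779065] = 3.641497
  V(1,0) = exp(-r*dt) * [p*0.000000 + (1-p)*1.290846] = 0.654762
  V(1,1) = exp(-r*dt) * [p*1.290846 + (1-p)*3.641497] = 2.464595
  V(0,0) = exp(-r*dt) * [p*0.654762 + (1-p)*2.464595] = 1.563346

Answer: Price = V(0,0) = 1.5633


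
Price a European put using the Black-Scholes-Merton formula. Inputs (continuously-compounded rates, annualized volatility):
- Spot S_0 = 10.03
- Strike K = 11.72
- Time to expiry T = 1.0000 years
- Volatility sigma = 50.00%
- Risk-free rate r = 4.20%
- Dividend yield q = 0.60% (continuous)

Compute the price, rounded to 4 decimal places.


d1 = (ln(S/K) + (r - q + 0.5*sigma^2) * T) / (sigma * sqrt(T)) = 0.01056764
d2 = d1 - sigma * sqrt(T) = -0.48943236
exp(-rT) = 0.95886978; exp(-qT) = 0.99401796
P = K * exp(-rT) * N(-d2) - S_0 * exp(-qT) * N(-d1)
N(-d1) = 0.49578420; N(-d2) = 0.68773219
P = 11.7200 * 0.95886978 * 0.68773219 - 10.0300 * 0.99401796 * 0.49578420 = 2.7857

Answer: Price = 2.7857


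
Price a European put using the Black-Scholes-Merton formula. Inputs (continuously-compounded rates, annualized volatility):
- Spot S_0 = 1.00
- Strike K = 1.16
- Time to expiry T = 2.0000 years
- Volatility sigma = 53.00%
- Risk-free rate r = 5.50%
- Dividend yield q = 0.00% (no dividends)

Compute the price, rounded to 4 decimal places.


d1 = (ln(S/K) + (r - q + 0.5*sigma^2) * T) / (sigma * sqrt(T)) = 0.32350802
d2 = d1 - sigma * sqrt(T) = -0.42602517
exp(-rT) = 0.89583414; exp(-qT) = 1.00000000
P = K * exp(-rT) * N(-d2) - S_0 * exp(-qT) * N(-d1)
N(-d1) = 0.37315527; N(-d2) = 0.66495525
P = 1.1600 * 0.89583414 * 0.66495525 - 1.0000 * 1.00000000 * 0.37315527 = 0.3178

Answer: Price = 0.3178


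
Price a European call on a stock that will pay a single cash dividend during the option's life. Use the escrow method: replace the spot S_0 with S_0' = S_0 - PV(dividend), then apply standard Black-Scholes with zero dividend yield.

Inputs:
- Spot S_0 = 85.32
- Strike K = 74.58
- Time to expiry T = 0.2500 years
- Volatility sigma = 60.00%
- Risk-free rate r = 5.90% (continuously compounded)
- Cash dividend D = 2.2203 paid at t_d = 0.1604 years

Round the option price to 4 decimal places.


PV(D) = D * exp(-r * t_d) = 2.2203 * 0.99058104 = 2.19938708
S_0' = S_0 - PV(D) = 85.3200 - 2.19938708 = 83.12061292
d1 = (ln(S_0'/K) + (r + sigma^2/2)*T) / (sigma*sqrt(T)) = 0.56056782
d2 = d1 - sigma*sqrt(T) = 0.26056782
exp(-rT) = 0.98535825
N(d1) = 0.71245390; N(d2) = 0.60278710
C = S_0' * N(d1) - K * exp(-rT) * N(d2) = 83.12061292 * 0.71245390 - 74.5800 * 0.98535825 * 0.60278710 = 14.9220

Answer: Price = 14.9220


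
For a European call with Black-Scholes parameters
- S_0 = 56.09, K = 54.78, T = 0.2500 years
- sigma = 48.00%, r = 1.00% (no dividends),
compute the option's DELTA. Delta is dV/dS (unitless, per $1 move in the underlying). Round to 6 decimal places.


d1 = 0.2288849154; d2 = -0.0111150846
phi(d1) = 0.3886280022; exp(-qT) = 1.0000000000; exp(-rT) = 0.9975031224
N(d1) = 0.5905208174
Delta = exp(-qT) * N(d1) = 1.0000000000 * 0.5905208174 = 0.590521

Answer: Delta = 0.590521


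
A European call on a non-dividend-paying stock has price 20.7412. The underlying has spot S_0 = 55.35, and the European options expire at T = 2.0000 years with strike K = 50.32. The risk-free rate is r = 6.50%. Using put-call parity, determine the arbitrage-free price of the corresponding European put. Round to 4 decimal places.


Answer: Put price = 9.5770

Derivation:
Put-call parity: C - P = S_0 * exp(-qT) - K * exp(-rT).
S_0 * exp(-qT) = 55.3500 * 1.00000000 = 55.35000000
K * exp(-rT) = 50.3200 * 0.87809543 = 44.18576208
P = C - S*exp(-qT) + K*exp(-rT)
P = 20.7412 - 55.35000000 + 44.18576208 = 9.5770


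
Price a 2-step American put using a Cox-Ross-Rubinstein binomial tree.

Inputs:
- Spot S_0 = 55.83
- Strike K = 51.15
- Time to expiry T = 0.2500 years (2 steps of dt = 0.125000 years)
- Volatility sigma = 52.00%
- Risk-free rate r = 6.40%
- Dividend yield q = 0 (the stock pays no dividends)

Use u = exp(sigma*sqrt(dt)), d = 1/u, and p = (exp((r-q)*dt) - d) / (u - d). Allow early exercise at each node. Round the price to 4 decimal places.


dt = T/N = 0.125000
u = exp(sigma*sqrt(dt)) = 1.201833; d = 1/u = 0.832062
p = (exp((r-q)*dt) - d) / (u - d) = 0.475889
Discount per step: exp(-r*dt) = 0.992032
Stock lattice S(k, i) with i counting down-moves:
  k=0: S(0,0) = 55.8300
  k=1: S(1,0) = 67.0983; S(1,1) = 46.4540
  k=2: S(2,0) = 80.6410; S(2,1) = 55.8300; S(2,2) = 38.6527
Terminal payoffs V(N, i) = max(K - S_T, 0):
  V(2,0) = 0.000000; V(2,1) = 0.000000; V(2,2) = 12.497331
Backward induction: V(k, i) = exp(-r*dt) * [p * V(k+1, i) + (1-p) * V(k+1, i+1)]; then take max(V_cont, immediate exercise) for American.
  V(1,0) = exp(-r*dt) * [p*0.000000 + (1-p)*0.000000] = 0.000000; exercise = 0.000000; V(1,0) = max -> 0.000000
  V(1,1) = exp(-r*dt) * [p*0.000000 + (1-p)*12.497331] = 6.497799; exercise = 4.695953; V(1,1) = max -> 6.497799
  V(0,0) = exp(-r*dt) * [p*0.000000 + (1-p)*6.497799] = 3.378433; exercise = 0.000000; V(0,0) = max -> 3.378433

Answer: Price = V(0,0) = 3.3784


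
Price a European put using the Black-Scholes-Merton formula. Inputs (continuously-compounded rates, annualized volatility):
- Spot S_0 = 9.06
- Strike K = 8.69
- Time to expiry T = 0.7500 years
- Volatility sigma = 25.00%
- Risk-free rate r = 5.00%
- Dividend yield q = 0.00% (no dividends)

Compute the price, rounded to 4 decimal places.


Answer: Price = 0.4558

Derivation:
d1 = (ln(S/K) + (r - q + 0.5*sigma^2) * T) / (sigma * sqrt(T)) = 0.47404467
d2 = d1 - sigma * sqrt(T) = 0.25753831
exp(-rT) = 0.96319442; exp(-qT) = 1.00000000
P = K * exp(-rT) * N(-d2) - S_0 * exp(-qT) * N(-d1)
N(-d1) = 0.31773403; N(-d2) = 0.39838162
P = 8.6900 * 0.96319442 * 0.39838162 - 9.0600 * 1.00000000 * 0.31773403 = 0.4558


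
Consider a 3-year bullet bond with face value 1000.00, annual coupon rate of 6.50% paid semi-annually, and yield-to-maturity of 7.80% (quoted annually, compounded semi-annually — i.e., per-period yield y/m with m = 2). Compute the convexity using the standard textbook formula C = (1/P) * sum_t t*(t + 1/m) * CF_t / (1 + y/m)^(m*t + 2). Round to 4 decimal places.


Coupon per period c = face * coupon_rate / m = 32.500000
Periods per year m = 2; per-period yield y/m = 0.039000
Number of cashflows N = 6
Cashflows (t years, CF_t, discount factor 1/(1+y/m)^(m*t), PV):
  t = 0.5000: CF_t = 32.500000, DF = 0.962464, PV = 31.280077
  t = 1.0000: CF_t = 32.500000, DF = 0.926337, PV = 30.105945
  t = 1.5000: CF_t = 32.500000, DF = 0.891566, PV = 28.975886
  t = 2.0000: CF_t = 32.500000, DF = 0.858100, PV = 27.888244
  t = 2.5000: CF_t = 32.500000, DF = 0.825890, PV = 26.841428
  t = 3.0000: CF_t = 1032.500000, DF = 0.794889, PV = 820.723323
Price P = sum_t PV_t = 965.814903
Convexity numerator sum_t t*(t + 1/m) * CF_t / (1+y/m)^(m*t + 2):
  t = 0.5000: term = 14.487943
  t = 1.0000: term = 41.832366
  t = 1.5000: term = 80.524285
  t = 2.0000: term = 129.169530
  t = 2.5000: term = 186.481516
  t = 3.0000: term = 7982.795042
Convexity = (1/P) * sum = 8435.290683 / 965.814903 = 8.733858

Answer: Convexity = 8.7339


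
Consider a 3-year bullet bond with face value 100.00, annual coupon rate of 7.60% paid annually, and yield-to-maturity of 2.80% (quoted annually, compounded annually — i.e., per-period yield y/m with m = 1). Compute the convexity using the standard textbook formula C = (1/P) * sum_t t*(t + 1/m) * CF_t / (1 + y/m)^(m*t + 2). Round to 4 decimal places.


Coupon per period c = face * coupon_rate / m = 7.600000
Periods per year m = 1; per-period yield y/m = 0.028000
Number of cashflows N = 3
Cashflows (t years, CF_t, discount factor 1/(1+y/m)^(m*t), PV):
  t = 1.0000: CF_t = 7.600000, DF = 0.972763, PV = 7.392996
  t = 2.0000: CF_t = 7.600000, DF = 0.946267, PV = 7.191630
  t = 3.0000: CF_t = 107.600000, DF = 0.920493, PV = 99.045085
Price P = sum_t PV_t = 113.629711
Convexity numerator sum_t t*(t + 1/m) * CF_t / (1+y/m)^(m*t + 2):
  t = 1.0000: term = 13.991499
  t = 2.0000: term = 40.831223
  t = 3.0000: term = 1124.677337
Convexity = (1/P) * sum = 1179.500059 / 113.629711 = 10.380208

Answer: Convexity = 10.3802


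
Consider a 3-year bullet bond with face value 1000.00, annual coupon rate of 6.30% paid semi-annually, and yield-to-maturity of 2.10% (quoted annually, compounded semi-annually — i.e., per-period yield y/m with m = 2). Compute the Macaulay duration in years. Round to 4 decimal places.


Answer: Macaulay duration = 2.7944 years

Derivation:
Coupon per period c = face * coupon_rate / m = 31.500000
Periods per year m = 2; per-period yield y/m = 0.010500
Number of cashflows N = 6
Cashflows (t years, CF_t, discount factor 1/(1+y/m)^(m*t), PV):
  t = 0.5000: CF_t = 31.500000, DF = 0.989609, PV = 31.172687
  t = 1.0000: CF_t = 31.500000, DF = 0.979326, PV = 30.848775
  t = 1.5000: CF_t = 31.500000, DF = 0.969150, PV = 30.528228
  t = 2.0000: CF_t = 31.500000, DF = 0.959080, PV = 30.211013
  t = 2.5000: CF_t = 31.500000, DF = 0.949114, PV = 29.897093
  t = 3.0000: CF_t = 1031.500000, DF = 0.939252, PV = 968.838359
Price P = sum_t PV_t = 1121.496154
Macaulay numerator sum_t t * PV_t:
  t * PV_t at t = 0.5000: 15.586343
  t * PV_t at t = 1.0000: 30.848775
  t * PV_t at t = 1.5000: 45.792342
  t * PV_t at t = 2.0000: 60.422025
  t * PV_t at t = 2.5000: 74.742733
  t * PV_t at t = 3.0000: 2906.515076
Macaulay duration D = (sum_t t * PV_t) / P = 3133.907294 / 1121.496154 = 2.794399


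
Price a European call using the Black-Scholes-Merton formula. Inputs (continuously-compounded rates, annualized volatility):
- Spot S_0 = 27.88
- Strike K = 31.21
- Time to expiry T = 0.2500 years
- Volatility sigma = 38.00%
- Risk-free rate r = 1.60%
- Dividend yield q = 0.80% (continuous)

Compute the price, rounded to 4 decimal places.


Answer: Price = 0.9660

Derivation:
d1 = (ln(S/K) + (r - q + 0.5*sigma^2) * T) / (sigma * sqrt(T)) = -0.48831037
d2 = d1 - sigma * sqrt(T) = -0.67831037
exp(-rT) = 0.99600799; exp(-qT) = 0.99800200
C = S_0 * exp(-qT) * N(d1) - K * exp(-rT) * N(d2)
N(d1) = 0.31266501; N(d2) = 0.24878746
C = 27.8800 * 0.99800200 * 0.31266501 - 31.2100 * 0.99600799 * 0.24878746 = 0.9660


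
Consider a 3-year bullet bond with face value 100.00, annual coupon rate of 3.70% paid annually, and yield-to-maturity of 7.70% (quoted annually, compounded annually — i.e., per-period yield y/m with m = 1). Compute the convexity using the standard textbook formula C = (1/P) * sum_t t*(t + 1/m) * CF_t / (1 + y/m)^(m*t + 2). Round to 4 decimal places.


Coupon per period c = face * coupon_rate / m = 3.700000
Periods per year m = 1; per-period yield y/m = 0.077000
Number of cashflows N = 3
Cashflows (t years, CF_t, discount factor 1/(1+y/m)^(m*t), PV):
  t = 1.0000: CF_t = 3.700000, DF = 0.928505, PV = 3.435469
  t = 2.0000: CF_t = 3.700000, DF = 0.862122, PV = 3.189850
  t = 3.0000: CF_t = 103.700000, DF = 0.800484, PV = 83.010236
Price P = sum_t PV_t = 89.635555
Convexity numerator sum_t t*(t + 1/m) * CF_t / (1+y/m)^(m*t + 2):
  t = 1.0000: term = 5.923585
  t = 2.0000: term = 16.500236
  t = 3.0000: term = 858.779138
Convexity = (1/P) * sum = 881.202959 / 89.635555 = 9.830953

Answer: Convexity = 9.8310


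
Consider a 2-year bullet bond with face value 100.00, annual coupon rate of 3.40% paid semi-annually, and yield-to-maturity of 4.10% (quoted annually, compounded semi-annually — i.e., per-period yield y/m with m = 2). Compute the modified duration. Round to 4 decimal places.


Answer: Modified duration = 1.9109

Derivation:
Coupon per period c = face * coupon_rate / m = 1.700000
Periods per year m = 2; per-period yield y/m = 0.020500
Number of cashflows N = 4
Cashflows (t years, CF_t, discount factor 1/(1+y/m)^(m*t), PV):
  t = 0.5000: CF_t = 1.700000, DF = 0.979912, PV = 1.665850
  t = 1.0000: CF_t = 1.700000, DF = 0.960227, PV = 1.632386
  t = 1.5000: CF_t = 1.700000, DF = 0.940938, PV = 1.599594
  t = 2.0000: CF_t = 101.700000, DF = 0.922036, PV = 93.771080
Price P = sum_t PV_t = 98.668910
First compute Macaulay numerator sum_t t * PV_t:
  t * PV_t at t = 0.5000: 0.832925
  t * PV_t at t = 1.0000: 1.632386
  t * PV_t at t = 1.5000: 2.399392
  t * PV_t at t = 2.0000: 187.542159
Macaulay duration D = 192.406862 / 98.668910 = 1.950025
Modified duration = D / (1 + y/m) = 1.950025 / (1 + 0.020500) = 1.910853


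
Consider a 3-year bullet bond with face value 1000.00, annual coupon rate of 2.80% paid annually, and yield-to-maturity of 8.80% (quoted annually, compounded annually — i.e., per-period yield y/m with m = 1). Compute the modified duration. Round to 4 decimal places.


Answer: Modified duration = 2.6759

Derivation:
Coupon per period c = face * coupon_rate / m = 28.000000
Periods per year m = 1; per-period yield y/m = 0.088000
Number of cashflows N = 3
Cashflows (t years, CF_t, discount factor 1/(1+y/m)^(m*t), PV):
  t = 1.0000: CF_t = 28.000000, DF = 0.919118, PV = 25.735294
  t = 2.0000: CF_t = 28.000000, DF = 0.844777, PV = 23.653763
  t = 3.0000: CF_t = 1028.000000, DF = 0.776450, PV = 798.190268
Price P = sum_t PV_t = 847.579326
First compute Macaulay numerator sum_t t * PV_t:
  t * PV_t at t = 1.0000: 25.735294
  t * PV_t at t = 2.0000: 47.307526
  t * PV_t at t = 3.0000: 2394.570805
Macaulay duration D = 2467.613626 / 847.579326 = 2.911366
Modified duration = D / (1 + y/m) = 2.911366 / (1 + 0.088000) = 2.675888


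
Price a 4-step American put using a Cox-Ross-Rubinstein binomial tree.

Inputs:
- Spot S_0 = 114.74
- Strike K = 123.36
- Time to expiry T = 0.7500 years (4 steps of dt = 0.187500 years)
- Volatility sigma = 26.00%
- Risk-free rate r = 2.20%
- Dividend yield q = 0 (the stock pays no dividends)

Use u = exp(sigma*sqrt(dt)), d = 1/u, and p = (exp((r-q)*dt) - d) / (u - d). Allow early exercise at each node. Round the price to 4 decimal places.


Answer: Price = V(0,0) = 15.0173

Derivation:
dt = T/N = 0.187500
u = exp(sigma*sqrt(dt)) = 1.119165; d = 1/u = 0.893523
p = (exp((r-q)*dt) - d) / (u - d) = 0.490203
Discount per step: exp(-r*dt) = 0.995883
Stock lattice S(k, i) with i counting down-moves:
  k=0: S(0,0) = 114.7400
  k=1: S(1,0) = 128.4130; S(1,1) = 102.5228
  k=2: S(2,0) = 143.7155; S(2,1) = 114.7400; S(2,2) = 91.6065
  k=3: S(3,0) = 160.8414; S(3,1) = 128.4130; S(3,2) = 102.5228; S(3,3) = 81.8525
  k=4: S(4,0) = 180.0081; S(4,1) = 143.7155; S(4,2) = 114.7400; S(4,3) = 91.6065; S(4,4) = 73.1371
Terminal payoffs V(N, i) = max(K - S_T, 0):
  V(4,0) = 0.000000; V(4,1) = 0.000000; V(4,2) = 8.620000; V(4,3) = 31.753512; V(4,4) = 50.222920
Backward induction: V(k, i) = exp(-r*dt) * [p * V(k+1, i) + (1-p) * V(k+1, i+1)]; then take max(V_cont, immediate exercise) for American.
  V(3,0) = exp(-r*dt) * [p*0.000000 + (1-p)*0.000000] = 0.000000; exercise = 0.000000; V(3,0) = max -> 0.000000
  V(3,1) = exp(-r*dt) * [p*0.000000 + (1-p)*8.620000] = 4.376363; exercise = 0.000000; V(3,1) = max -> 4.376363
  V(3,2) = exp(-r*dt) * [p*8.620000 + (1-p)*31.753512] = 20.329369; exercise = 20.837181; V(3,2) = max -> 20.837181
  V(3,3) = exp(-r*dt) * [p*31.753512 + (1-p)*50.222920] = 40.999693; exercise = 41.507505; V(3,3) = max -> 41.507505
  V(2,0) = exp(-r*dt) * [p*0.000000 + (1-p)*4.376363] = 2.221873; exercise = 0.000000; V(2,0) = max -> 2.221873
  V(2,1) = exp(-r*dt) * [p*4.376363 + (1-p)*20.837181] = 12.715483; exercise = 8.620000; V(2,1) = max -> 12.715483
  V(2,2) = exp(-r*dt) * [p*20.837181 + (1-p)*41.507505] = 31.245701; exercise = 31.753512; V(2,2) = max -> 31.753512
  V(1,0) = exp(-r*dt) * [p*2.221873 + (1-p)*12.715483] = 7.540319; exercise = 0.000000; V(1,0) = max -> 7.540319
  V(1,1) = exp(-r*dt) * [p*12.715483 + (1-p)*31.753512] = 22.328722; exercise = 20.837181; V(1,1) = max -> 22.328722
  V(0,0) = exp(-r*dt) * [p*7.540319 + (1-p)*22.328722] = 15.017332; exercise = 8.620000; V(0,0) = max -> 15.017332
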